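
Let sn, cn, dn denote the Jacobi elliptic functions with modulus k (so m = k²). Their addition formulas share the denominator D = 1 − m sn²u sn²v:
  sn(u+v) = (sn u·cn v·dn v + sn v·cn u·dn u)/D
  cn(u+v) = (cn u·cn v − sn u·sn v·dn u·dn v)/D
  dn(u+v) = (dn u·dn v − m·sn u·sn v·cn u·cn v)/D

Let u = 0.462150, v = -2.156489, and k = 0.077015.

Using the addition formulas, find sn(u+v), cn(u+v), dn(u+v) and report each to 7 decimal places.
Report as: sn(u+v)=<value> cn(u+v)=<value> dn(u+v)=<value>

sn u = 0.4457899096625793, cn u = 0.8951376187173844, dn u = 0.9994104656068347
sn v = -0.8354716090584331, cn v = -0.5495336117630228, dn v = 0.9979277877109037
m = k² = 0.005931310225
D = 1 − m·sn²u·sn²v = 0.9991772374787202
sn(u+v) = (sn u·cn v·dn v + sn v·cn u·dn u)/D = -0.9918900719783538/0.9991772374787202 = -0.9927068339559511
cn(u+v) = (cn u·cn v − sn u·sn v·dn u·dn v)/D = -0.1204542942629398/0.9991772374787202 = -0.120553481149039
dn(u+v) = (dn u·dn v − m·sn u·sn v·cn u·cn v)/D = 0.9962528075547892/0.9991772374787202 = 0.9970731619834431

sn(u+v)=-0.9927068 cn(u+v)=-0.1205535 dn(u+v)=0.9970732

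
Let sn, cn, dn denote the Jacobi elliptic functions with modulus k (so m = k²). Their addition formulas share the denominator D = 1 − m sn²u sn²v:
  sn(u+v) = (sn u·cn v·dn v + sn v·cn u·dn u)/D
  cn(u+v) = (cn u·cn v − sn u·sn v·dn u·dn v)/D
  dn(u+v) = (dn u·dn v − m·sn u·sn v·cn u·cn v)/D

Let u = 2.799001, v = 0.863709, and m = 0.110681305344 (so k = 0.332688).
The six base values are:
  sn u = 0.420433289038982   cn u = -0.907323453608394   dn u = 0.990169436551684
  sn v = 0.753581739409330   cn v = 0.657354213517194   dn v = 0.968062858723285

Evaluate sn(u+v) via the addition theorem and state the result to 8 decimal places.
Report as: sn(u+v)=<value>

sn(u+v)=-0.41407433

m = k² = 0.110681305344
D = 1 − m·sn²u·sn²v = 0.9888896127773674
sn(u+v) = (sn u·cn v·dn v + sn v·cn u·dn u)/D = -0.4094738019312585/0.9888896127773674 = -0.4140743280548999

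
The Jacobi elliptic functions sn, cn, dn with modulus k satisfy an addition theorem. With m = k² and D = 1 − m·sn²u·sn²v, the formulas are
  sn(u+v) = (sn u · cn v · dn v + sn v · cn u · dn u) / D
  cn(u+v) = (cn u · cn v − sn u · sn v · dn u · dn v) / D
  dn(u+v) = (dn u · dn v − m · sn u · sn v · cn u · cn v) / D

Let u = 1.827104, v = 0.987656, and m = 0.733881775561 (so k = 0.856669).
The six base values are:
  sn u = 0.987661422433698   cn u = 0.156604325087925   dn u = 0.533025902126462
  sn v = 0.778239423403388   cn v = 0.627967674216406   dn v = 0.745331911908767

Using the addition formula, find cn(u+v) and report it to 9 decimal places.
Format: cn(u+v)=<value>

m = k² = 0.733881775561
D = 1 − m·sn²u·sn²v = 0.5664205013323091
cn(u+v) = (cn u·cn v − sn u·sn v·dn u·dn v)/D = -0.2070226094608293/0.5664205013323091 = -0.3654927902042386

cn(u+v)=-0.365492790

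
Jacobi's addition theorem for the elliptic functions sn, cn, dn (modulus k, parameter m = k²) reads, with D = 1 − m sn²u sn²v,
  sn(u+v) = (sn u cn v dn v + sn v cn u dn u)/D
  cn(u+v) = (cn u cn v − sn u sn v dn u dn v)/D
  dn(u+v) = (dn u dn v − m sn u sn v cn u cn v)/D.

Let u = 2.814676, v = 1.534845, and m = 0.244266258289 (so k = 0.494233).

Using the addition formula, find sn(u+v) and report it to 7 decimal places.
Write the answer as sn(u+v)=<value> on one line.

sn u = 0.5177852153264645, cn u = -0.8555106491384703, dn u = 0.9667015271624173
sn v = 0.991740925984375, cn v = 0.128257302823872, dn v = 0.8716374854033577
m = k² = 0.244266258289
D = 1 − m·sn²u·sn²v = 0.9355891185980038
sn(u+v) = (sn u·cn v·dn v + sn v·cn u·dn u)/D = -0.7623077885701552/0.9355891185980038 = -0.8147890707755199

sn(u+v)=-0.8147891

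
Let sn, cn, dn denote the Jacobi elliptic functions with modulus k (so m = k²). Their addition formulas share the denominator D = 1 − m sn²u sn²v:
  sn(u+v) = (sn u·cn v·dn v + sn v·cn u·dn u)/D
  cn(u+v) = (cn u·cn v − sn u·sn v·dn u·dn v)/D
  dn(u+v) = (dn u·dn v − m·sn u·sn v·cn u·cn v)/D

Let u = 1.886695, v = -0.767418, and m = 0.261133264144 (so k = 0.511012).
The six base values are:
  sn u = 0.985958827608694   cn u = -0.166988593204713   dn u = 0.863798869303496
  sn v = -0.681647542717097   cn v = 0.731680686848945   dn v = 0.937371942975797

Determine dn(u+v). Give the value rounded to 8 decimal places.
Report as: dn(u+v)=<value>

m = k² = 0.261133264144
D = 1 − m·sn²u·sn²v = 0.8820495767062062
dn(u+v) = (dn u·dn v − m·sn u·sn v·cn u·cn v)/D = 0.7882576416374117/0.8820495767062062 = 0.8936659145407256

dn(u+v)=0.89366591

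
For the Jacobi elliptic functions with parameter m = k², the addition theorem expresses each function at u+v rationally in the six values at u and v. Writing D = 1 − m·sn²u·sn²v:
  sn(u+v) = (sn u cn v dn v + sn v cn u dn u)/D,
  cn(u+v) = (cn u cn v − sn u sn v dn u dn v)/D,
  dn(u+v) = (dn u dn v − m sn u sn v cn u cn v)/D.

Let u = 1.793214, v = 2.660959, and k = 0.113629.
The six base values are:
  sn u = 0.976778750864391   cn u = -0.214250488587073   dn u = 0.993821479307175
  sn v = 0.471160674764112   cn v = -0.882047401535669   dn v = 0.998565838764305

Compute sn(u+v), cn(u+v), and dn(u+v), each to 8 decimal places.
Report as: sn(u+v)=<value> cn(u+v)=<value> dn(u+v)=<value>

m = k² = 0.012911549641
D = 1 − m·sn²u·sn²v = 0.9972653053185491
sn(u+v) = (sn u·cn v·dn v + sn v·cn u·dn u)/D = -0.9606522410425028/0.9972653053185491 = -0.9632865356081437
cn(u+v) = (cn u·cn v − sn u·sn v·dn u·dn v)/D = -0.2677412201587868/0.9972653053185491 = -0.2684754184577435
dn(u+v) = (dn u·dn v − m·sn u·sn v·cn u·cn v)/D = 0.9912732369938948/0.9972653053185491 = 0.9939915002630716

sn(u+v)=-0.96328654 cn(u+v)=-0.26847542 dn(u+v)=0.99399150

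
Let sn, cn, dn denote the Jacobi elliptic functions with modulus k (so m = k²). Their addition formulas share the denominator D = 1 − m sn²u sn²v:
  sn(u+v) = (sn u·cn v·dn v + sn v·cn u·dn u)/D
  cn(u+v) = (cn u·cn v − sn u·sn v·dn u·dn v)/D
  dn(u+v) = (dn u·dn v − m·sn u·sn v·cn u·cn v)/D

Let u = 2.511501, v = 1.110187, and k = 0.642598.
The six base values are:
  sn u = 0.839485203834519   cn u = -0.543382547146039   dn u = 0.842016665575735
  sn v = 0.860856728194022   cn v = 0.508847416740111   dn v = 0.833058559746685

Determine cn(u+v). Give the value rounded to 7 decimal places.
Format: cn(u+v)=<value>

m = k² = 0.412932189604
D = 1 − m·sn²u·sn²v = 0.7843414964700978
cn(u+v) = (cn u·cn v − sn u·sn v·dn u·dn v)/D = -0.7834196416228729/0.7843414964700978 = -0.9988246766856355

cn(u+v)=-0.9988247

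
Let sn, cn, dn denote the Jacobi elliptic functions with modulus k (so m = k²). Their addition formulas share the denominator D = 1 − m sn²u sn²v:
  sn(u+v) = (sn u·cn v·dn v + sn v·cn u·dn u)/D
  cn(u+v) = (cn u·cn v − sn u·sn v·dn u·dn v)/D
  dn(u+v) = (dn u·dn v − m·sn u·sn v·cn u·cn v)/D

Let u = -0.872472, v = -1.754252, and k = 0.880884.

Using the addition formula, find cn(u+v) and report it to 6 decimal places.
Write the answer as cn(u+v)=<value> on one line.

cn(u+v)=-0.202388

sn u = -0.71715433997492, cn u = 0.6969143797161434, dn u = 0.7751886741267691
sn v = -0.9760369978897492, cn v = 0.2176046386232742, dn v = 0.5106724045834725
m = k² = 0.775956621456
D = 1 − m·sn²u·sn²v = 0.619814747661185
cn(u+v) = (cn u·cn v − sn u·sn v·dn u·dn v)/D = -0.1254432182212872/0.619814747661185 = -0.202388243736755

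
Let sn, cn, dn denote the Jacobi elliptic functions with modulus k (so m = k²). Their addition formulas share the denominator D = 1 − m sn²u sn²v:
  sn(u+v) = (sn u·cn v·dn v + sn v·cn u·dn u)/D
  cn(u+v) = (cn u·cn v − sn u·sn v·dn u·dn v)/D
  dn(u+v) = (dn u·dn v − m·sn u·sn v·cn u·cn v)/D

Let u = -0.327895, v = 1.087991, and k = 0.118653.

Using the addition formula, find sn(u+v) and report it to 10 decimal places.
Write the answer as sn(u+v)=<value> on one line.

sn(u+v)=0.6883257662

sn u = -0.3219742509762078, cn u = 0.9467484257754591, dn u = 0.9992699908855906
sn v = 0.8845877042805654, cn v = 0.4663738773083663, dn v = 0.9944765515052626
m = k² = 0.014078534409
D = 1 − m·sn²u·sn²v = 0.9988579594446639
sn(u+v) = (sn u·cn v·dn v + sn v·cn u·dn u)/D = 0.6875396702854241/0.9988579594446639 = 0.6883257662257367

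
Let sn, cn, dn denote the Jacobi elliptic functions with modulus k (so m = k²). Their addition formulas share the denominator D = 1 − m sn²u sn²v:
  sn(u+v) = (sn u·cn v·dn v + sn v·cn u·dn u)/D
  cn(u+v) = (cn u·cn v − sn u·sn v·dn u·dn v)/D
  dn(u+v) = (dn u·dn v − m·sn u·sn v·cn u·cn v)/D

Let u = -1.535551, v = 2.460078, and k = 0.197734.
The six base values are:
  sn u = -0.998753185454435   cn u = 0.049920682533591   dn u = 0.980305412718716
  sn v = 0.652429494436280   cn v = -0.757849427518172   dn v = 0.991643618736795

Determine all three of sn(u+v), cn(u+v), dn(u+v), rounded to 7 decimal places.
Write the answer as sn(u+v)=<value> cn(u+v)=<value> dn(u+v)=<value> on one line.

sn(u+v)=0.7957179 cn(u+v)=0.6056674 dn(u+v)=0.9875444

m = k² = 0.039098734756
D = 1 − m·sn²u·sn²v = 0.9833985420121267
sn(u+v) = (sn u·cn v·dn v + sn v·cn u·dn u)/D = 0.7825078253599218/0.9833985420121267 = 0.795717902691656
cn(u+v) = (cn u·cn v − sn u·sn v·dn u·dn v)/D = 0.5956124542704447/0.9833985420121267 = 0.6056674164390819
dn(u+v) = (dn u·dn v − m·sn u·sn v·cn u·cn v)/D = 0.9711497381665583/0.9833985420121267 = 0.9875444152881229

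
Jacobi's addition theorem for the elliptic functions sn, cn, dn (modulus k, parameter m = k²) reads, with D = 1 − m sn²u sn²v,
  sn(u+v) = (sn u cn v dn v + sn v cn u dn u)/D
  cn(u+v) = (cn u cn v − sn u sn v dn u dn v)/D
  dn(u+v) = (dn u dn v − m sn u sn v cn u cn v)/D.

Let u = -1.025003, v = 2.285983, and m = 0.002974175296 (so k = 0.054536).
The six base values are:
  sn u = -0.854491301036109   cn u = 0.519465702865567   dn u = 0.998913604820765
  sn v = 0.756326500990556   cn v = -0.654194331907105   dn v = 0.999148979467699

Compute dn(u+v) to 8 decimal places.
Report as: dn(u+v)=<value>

m = k² = 0.002974175296
D = 1 − m·sn²u·sn²v = 0.9987577743584396
dn(u+v) = (dn u·dn v − m·sn u·sn v·cn u·cn v)/D = 0.9974103073204229/0.9987577743584396 = 0.9986508570219818

dn(u+v)=0.99865086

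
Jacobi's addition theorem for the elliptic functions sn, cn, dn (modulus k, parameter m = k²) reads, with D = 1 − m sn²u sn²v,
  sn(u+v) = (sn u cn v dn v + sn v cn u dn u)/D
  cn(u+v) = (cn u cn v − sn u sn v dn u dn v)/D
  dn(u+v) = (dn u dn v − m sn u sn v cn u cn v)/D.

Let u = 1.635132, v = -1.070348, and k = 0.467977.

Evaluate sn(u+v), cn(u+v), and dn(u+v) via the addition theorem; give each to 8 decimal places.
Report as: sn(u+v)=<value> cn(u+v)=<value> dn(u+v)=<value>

sn(u+v)=0.53002600 cn(u+v)=0.84798139 dn(u+v)=0.96874980

sn u = 0.9995432224367604, cn u = 0.03022162273500545, dn u = 0.8838538072603167
sn v = -0.8597985669985887, cn v = 0.5106333559288636, dn v = 0.9154789124120153
m = k² = 0.219002472529
D = 1 − m·sn²u·sn²v = 0.8382495083692779
sn(u+v) = (sn u·cn v·dn v + sn v·cn u·dn u)/D = 0.4442940314059729/0.8382495083692779 = 0.5300259969973594
cn(u+v) = (cn u·cn v − sn u·sn v·dn u·dn v)/D = 0.7108199856070203/0.8382495083692779 = 0.8479813927834473
dn(u+v) = (dn u·dn v − m·sn u·sn v·cn u·cn v)/D = 0.8120540415526282/0.8382495083692779 = 0.9687497975780384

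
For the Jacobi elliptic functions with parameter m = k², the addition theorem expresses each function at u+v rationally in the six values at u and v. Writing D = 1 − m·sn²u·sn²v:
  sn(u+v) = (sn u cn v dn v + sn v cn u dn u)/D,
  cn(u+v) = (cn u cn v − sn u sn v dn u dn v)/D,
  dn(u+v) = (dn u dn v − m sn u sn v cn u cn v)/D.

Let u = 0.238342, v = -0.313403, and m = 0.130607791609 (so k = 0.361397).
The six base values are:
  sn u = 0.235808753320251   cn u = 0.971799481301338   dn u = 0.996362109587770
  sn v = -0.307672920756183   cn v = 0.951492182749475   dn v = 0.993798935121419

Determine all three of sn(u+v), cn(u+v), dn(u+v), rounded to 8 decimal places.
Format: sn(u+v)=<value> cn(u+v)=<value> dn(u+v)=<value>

sn(u+v)=-0.07498137 cn(u+v)=0.99718494 dn(u+v)=0.99963278

m = k² = 0.130607791609
D = 1 − m·sn²u·sn²v = 0.9993125082682872
sn(u+v) = (sn u·cn v·dn v + sn v·cn u·dn u)/D = -0.0749298173881827/0.9993125082682872 = -0.07498136645765487
cn(u+v) = (cn u·cn v − sn u·sn v·dn u·dn v)/D = 0.9964993786488927/0.9993125082682872 = 0.9971849350467259
dn(u+v) = (dn u·dn v − m·sn u·sn v·cn u·cn v)/D = 0.9989455413933855/0.9993125082682872 = 0.9996327806648417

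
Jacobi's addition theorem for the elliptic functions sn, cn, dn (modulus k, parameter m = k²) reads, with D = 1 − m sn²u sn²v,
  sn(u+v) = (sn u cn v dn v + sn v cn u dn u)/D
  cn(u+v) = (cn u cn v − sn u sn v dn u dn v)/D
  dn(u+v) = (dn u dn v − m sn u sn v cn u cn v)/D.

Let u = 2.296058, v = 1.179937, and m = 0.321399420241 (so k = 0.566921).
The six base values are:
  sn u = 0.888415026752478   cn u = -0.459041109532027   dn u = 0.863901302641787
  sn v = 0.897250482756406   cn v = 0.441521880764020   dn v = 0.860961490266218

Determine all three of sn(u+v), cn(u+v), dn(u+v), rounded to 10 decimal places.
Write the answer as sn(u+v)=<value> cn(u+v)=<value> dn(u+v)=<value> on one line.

sn(u+v)=-0.0227489025 cn(u+v)=-0.9997412102 dn(u+v)=0.9999168324

m = k² = 0.321399420241
D = 1 − m·sn²u·sn²v = 0.7957771739678759
sn(u+v) = (sn u·cn v·dn v + sn v·cn u·dn u)/D = -0.01810305733257195/0.7957771739678759 = -0.02274890248774934
cn(u+v) = (cn u·cn v − sn u·sn v·dn u·dn v)/D = -0.7955712349774296/0.7957771739678759 = -0.9997412102317294
dn(u+v) = (dn u·dn v − m·sn u·sn v·cn u·cn v)/D = 0.7957109911080829/0.7957771739678759 = 0.9999168324224947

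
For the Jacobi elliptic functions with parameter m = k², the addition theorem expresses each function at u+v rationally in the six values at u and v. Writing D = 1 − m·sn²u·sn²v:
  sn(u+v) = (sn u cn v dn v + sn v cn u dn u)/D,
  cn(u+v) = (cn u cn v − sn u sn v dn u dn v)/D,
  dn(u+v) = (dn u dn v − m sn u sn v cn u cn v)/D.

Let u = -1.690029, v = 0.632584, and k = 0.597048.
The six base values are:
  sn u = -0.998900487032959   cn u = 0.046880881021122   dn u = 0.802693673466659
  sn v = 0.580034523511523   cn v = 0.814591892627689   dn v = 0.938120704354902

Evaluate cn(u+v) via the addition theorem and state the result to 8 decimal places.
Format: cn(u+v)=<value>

m = k² = 0.356466314304
D = 1 − m·sn²u·sn²v = 0.8803340391307133
cn(u+v) = (cn u·cn v − sn u·sn v·dn u·dn v)/D = 0.4744881992316946/0.8803340391307133 = 0.5389865416316611

cn(u+v)=0.53898654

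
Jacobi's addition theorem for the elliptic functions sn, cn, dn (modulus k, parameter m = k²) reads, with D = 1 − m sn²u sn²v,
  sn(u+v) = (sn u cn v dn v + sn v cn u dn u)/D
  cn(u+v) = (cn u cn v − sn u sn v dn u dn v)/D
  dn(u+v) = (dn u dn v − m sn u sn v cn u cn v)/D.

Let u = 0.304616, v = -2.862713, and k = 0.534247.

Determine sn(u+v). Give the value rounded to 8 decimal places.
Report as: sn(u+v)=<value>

sn u = 0.2986690564565368, cn u = 0.9543567439460791, dn u = 0.9871877399476323
sn v = -0.514864770130071, cn v = -0.8572714088775556, dn v = 0.9614256437260887
m = k² = 0.285419857009
D = 1 − m·sn²u·sn²v = 0.9932508202283592
sn(u+v) = (sn u·cn v·dn v + sn v·cn u·dn u)/D = -0.7312330212726346/0.9932508202283592 = -0.7362017794302109

sn(u+v)=-0.73620178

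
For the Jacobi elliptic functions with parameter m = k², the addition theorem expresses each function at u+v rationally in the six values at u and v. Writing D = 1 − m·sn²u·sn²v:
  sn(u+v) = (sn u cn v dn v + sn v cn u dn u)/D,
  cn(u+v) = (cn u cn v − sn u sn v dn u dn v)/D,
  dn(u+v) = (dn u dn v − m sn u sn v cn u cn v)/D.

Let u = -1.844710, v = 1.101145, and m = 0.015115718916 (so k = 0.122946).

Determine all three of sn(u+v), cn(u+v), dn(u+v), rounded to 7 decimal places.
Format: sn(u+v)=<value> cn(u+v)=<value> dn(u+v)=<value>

sn u = -0.9648454889318156, cn u = -0.2628177742998477, dn u = 0.9929392589152274
sn v = 0.8905301630320832, cn v = 0.4549242010819508, dn v = 0.9939882143377028
m = k² = 0.015115718916
D = 1 − m·sn²u·sn²v = 0.988840580165473
sn(u+v) = (sn u·cn v·dn v + sn v·cn u·dn u)/D = -0.668687409770437/0.988840580165473 = -0.6762337865002856
cn(u+v) = (cn u·cn v − sn u·sn v·dn u·dn v)/D = 0.7284660877463637/0.988840580165473 = 0.73668708825083
dn(u+v) = (dn u·dn v − m·sn u·sn v·cn u·cn v)/D = 0.9854170727748113/0.988840580165473 = 0.9965378571032261

sn(u+v)=-0.6762338 cn(u+v)=0.7366871 dn(u+v)=0.9965379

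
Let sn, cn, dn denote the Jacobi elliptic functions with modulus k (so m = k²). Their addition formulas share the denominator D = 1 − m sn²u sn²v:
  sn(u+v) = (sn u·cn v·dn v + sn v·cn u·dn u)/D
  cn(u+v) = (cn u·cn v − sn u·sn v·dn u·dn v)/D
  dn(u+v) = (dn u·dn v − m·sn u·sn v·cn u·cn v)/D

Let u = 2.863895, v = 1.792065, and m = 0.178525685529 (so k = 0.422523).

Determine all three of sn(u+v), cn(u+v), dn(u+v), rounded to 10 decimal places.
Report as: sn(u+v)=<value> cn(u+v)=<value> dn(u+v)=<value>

sn(u+v)=-0.9652704309 cn(u+v)=-0.2612527420 dn(u+v)=0.9130494112

sn u = 0.4183948871765293, cn u = -0.9082652246918514, dn u = 0.9842501279501127
sn v = 0.9915895970166294, cn v = -0.1294220656936, dn v = 0.9080003482349089
m = k² = 0.178525685529
D = 1 − m·sn²u·sn²v = 0.9692717823257512
sn(u+v) = (sn u·cn v·dn v + sn v·cn u·dn u)/D = -0.9356093910064791/0.9692717823257512 = -0.9652704309223779
cn(u+v) = (cn u·cn v − sn u·sn v·dn u·dn v)/D = -0.2532249108469065/0.9692717823257512 = -0.2612527419701599
dn(u+v) = (dn u·dn v − m·sn u·sn v·cn u·cn v)/D = 0.8849930301099974/0.9692717823257512 = 0.9130494111635764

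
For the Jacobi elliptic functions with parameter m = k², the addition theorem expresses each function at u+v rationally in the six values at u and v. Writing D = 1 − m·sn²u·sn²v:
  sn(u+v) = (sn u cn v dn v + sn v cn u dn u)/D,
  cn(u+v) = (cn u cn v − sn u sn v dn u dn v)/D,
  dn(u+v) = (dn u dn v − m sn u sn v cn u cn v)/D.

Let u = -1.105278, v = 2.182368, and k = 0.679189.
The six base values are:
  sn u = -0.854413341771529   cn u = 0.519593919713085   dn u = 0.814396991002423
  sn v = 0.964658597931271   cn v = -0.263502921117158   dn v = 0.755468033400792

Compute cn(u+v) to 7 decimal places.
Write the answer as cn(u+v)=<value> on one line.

cn(u+v)=0.5391385

m = k² = 0.461297697721
D = 1 − m·sn²u·sn²v = 0.686624811150217
cn(u+v) = (cn u·cn v − sn u·sn v·dn u·dn v)/D = 0.3701858382870163/0.686624811150217 = 0.5391384527263005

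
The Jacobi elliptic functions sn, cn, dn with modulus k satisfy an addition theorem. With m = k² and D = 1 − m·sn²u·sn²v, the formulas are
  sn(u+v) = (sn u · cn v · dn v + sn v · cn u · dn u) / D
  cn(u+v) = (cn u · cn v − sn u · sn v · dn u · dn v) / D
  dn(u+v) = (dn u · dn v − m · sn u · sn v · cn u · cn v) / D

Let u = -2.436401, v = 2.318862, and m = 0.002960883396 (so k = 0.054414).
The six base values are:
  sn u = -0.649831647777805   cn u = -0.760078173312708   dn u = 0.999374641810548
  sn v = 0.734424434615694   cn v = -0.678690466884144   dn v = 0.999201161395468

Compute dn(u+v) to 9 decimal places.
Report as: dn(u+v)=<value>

m = k² = 0.002960883396
D = 1 − m·sn²u·sn²v = 0.9993256004739716
dn(u+v) = (dn u·dn v − m·sn u·sn v·cn u·cn v)/D = 0.999305255368783/0.9993256004739716 = 0.9999796411648227

dn(u+v)=0.999979641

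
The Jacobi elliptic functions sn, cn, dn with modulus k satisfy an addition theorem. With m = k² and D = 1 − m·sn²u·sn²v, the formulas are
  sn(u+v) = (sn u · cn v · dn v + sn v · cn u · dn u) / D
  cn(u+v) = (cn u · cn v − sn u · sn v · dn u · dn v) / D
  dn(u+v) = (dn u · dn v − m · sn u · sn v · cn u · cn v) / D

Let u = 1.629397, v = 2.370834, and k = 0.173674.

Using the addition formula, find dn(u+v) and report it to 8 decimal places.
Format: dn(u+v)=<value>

dn(u+v)=0.99172331

sn u = 0.9989493648151943, cn u = -0.04582757396284362, dn u = 0.9848353610271757
sn v = 0.7122060471589954, cn v = -0.7019704740159367, dn v = 0.9923206991804504
m = k² = 0.030162658276
D = 1 − m·sn²u·sn²v = 0.9847325017928606
dn(u+v) = (dn u·dn v − m·sn u·sn v·cn u·cn v)/D = 0.9765821717749896/0.9847325017928606 = 0.9917233055646767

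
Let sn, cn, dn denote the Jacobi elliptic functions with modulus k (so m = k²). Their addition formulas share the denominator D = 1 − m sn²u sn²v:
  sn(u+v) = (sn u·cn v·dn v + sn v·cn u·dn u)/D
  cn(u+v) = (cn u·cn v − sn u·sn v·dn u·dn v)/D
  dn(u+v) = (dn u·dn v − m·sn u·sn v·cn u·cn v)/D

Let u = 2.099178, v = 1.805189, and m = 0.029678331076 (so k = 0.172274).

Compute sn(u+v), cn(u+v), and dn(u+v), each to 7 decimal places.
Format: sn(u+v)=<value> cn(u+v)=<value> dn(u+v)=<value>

sn(u+v)=-0.6722759 cn(u+v)=-0.7403007 dn(u+v)=0.9932707

sn u = 0.8730160315624939, cn u = -0.487691509701445, dn u = 0.9886255370353214
sn v = 0.9760575036473802, cn v = -0.2175126423306113, dn v = 0.985761534394415
m = k² = 0.029678331076
D = 1 − m·sn²u·sn²v = 0.9784506228461899
sn(u+v) = (sn u·cn v·dn v + sn v·cn u·dn u)/D = -0.6577887957765689/0.9784506228461899 = -0.6722759231969662
cn(u+v) = (cn u·cn v − sn u·sn v·dn u·dn v)/D = -0.7243476523734361/0.9784506228461899 = -0.7403006707343083
dn(u+v) = (dn u·dn v − m·sn u·sn v·cn u·cn v)/D = 0.971866359138328/0.9784506228461899 = 0.9932707245985402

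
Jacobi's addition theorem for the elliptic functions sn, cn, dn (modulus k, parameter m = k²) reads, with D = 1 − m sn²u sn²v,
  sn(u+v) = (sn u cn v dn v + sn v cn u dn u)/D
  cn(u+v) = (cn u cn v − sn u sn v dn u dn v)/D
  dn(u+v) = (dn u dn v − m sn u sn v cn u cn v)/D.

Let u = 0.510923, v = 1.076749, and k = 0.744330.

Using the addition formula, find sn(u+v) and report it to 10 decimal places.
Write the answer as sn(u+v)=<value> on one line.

sn u = 0.4788123455602758, cn u = 0.8779172727193987, dn u = 0.9343356123558387
sn v = 0.8338281330829211, cn v = 0.5520241339646758, dn v = 0.7840930437412447
m = k² = 0.5540271489
D = 1 − m·sn²u·sn²v = 0.9116889976585525
sn(u+v) = (sn u·cn v·dn v + sn v·cn u·dn u)/D = 0.8912119933156605/0.9116889976585525 = 0.9775394850705863

sn(u+v)=0.9775394851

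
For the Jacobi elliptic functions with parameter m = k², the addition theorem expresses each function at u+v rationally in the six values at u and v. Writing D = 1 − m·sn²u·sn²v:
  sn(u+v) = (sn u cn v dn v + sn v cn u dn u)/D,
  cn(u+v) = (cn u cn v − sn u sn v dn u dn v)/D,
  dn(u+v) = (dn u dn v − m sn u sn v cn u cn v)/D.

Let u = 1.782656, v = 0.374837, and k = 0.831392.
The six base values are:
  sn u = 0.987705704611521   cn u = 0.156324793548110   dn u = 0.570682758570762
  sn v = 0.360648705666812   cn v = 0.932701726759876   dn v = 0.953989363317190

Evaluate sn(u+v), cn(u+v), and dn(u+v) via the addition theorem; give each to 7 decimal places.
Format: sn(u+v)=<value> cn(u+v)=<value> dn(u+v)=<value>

m = k² = 0.691212657664
D = 1 − m·sn²u·sn²v = 0.91229273622617
sn(u+v) = (sn u·cn v·dn v + sn v·cn u·dn u)/D = 0.9110223592244188/0.91229273622617 = 0.9986074897329487
cn(u+v) = (cn u·cn v − sn u·sn v·dn u·dn v)/D = -0.04812792914936566/0.91229273622617 = -0.05275491872099493
dn(u+v) = (dn u·dn v − m·sn u·sn v·cn u·cn v)/D = 0.5085252965120703/0.91229273622617 = 0.5574146064295746

sn(u+v)=0.9986075 cn(u+v)=-0.0527549 dn(u+v)=0.5574146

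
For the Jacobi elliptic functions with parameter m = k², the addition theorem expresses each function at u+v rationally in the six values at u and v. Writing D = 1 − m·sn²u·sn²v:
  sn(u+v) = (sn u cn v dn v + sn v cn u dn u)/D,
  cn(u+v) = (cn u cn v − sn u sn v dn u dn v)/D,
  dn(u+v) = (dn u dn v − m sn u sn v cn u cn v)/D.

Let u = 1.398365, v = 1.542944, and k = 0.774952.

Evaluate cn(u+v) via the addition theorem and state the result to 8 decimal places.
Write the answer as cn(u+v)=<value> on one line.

cn(u+v)=-0.63227936

sn u = 0.9361763309486577, cn u = 0.3515307630514138, dn u = 0.6882308945263214
sn v = 0.9659758394265673, cn v = 0.2586323213446815, dn v = 0.6630389388593329
m = k² = 0.600550602304
D = 1 − m·sn²u·sn²v = 0.5088688854444873
cn(u+v) = (cn u·cn v − sn u·sn v·dn u·dn v)/D = -0.321747291914907/0.5088688854444873 = -0.6322793574495459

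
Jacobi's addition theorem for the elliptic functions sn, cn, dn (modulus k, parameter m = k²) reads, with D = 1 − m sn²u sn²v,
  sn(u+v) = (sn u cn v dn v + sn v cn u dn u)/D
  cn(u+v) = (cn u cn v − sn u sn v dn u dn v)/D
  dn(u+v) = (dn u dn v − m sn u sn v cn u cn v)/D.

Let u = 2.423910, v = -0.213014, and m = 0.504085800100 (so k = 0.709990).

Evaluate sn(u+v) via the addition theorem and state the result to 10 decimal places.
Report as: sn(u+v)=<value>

sn(u+v)=0.9685614303

sn u = 0.9173914690088295, cn u = -0.3979860457224873, dn u = 0.7587870636030201
sn v = -0.2106210150514115, cn v = 0.9775677920322013, dn v = 0.9887558560964417
m = k² = 0.5040858001
D = 1 − m·sn²u·sn²v = 0.9811801021844598
sn(u+v) = (sn u·cn v·dn v + sn v·cn u·dn u)/D = 0.9503332031295782/0.9811801021844598 = 0.9685614302754353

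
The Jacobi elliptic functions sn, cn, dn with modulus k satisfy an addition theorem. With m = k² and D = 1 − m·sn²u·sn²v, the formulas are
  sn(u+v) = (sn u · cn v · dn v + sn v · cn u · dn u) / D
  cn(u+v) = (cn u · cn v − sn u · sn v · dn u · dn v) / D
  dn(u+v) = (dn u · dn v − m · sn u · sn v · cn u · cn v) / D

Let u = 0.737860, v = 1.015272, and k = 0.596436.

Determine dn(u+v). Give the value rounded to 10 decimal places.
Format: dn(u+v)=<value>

dn(u+v)=0.8026643823

sn u = 0.6568432328771625, cn u = 0.7540271662370512, dn u = 0.9200653365948295
sn v = 0.8220876326443677, cn v = 0.5693609788641816, dn v = 0.8715409857329722
m = k² = 0.355735902096
D = 1 − m·sn²u·sn²v = 0.8962740580518043
dn(u+v) = (dn u·dn v − m·sn u·sn v·cn u·cn v)/D = 0.7194072631916507/0.8962740580518043 = 0.8026643823156033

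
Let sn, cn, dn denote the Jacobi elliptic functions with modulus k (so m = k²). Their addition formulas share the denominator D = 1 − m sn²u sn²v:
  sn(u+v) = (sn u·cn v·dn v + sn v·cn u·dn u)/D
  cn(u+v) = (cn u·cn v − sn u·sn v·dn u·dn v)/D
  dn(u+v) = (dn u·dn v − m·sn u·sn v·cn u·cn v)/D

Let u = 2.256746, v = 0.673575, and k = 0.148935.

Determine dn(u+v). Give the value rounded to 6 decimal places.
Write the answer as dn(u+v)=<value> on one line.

sn u = 0.7834400250409974, cn u = -0.6214673983112561, dn u = 0.9931693686661376
sn v = 0.6229778091969325, cn v = 0.7822395088770385, dn v = 0.9956863350450256
m = k² = 0.022181634225
D = 1 − m·sn²u·sn²v = 0.9947161533539305
dn(u+v) = (dn u·dn v − m·sn u·sn v·cn u·cn v)/D = 0.9941481275643658/0.9947161533539305 = 0.9994289569062999

dn(u+v)=0.999429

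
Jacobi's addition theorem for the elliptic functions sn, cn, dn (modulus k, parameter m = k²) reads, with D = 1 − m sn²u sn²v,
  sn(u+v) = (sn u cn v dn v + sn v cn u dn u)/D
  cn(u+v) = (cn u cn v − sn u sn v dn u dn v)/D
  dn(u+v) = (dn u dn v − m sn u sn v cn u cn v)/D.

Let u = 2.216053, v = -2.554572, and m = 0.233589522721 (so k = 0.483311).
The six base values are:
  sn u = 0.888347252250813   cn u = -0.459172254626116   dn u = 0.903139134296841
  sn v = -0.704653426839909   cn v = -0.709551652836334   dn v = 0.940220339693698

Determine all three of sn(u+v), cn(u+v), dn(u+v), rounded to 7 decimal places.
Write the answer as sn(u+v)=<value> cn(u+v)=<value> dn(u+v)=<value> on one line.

m = k² = 0.233589522721
D = 1 − m·sn²u·sn²v = 0.9084686173705703
sn(u+v) = (sn u·cn v·dn v + sn v·cn u·dn u)/D = -0.3004301895106456/0.9084686173705703 = -0.3306995792327938
cn(u+v) = (cn u·cn v − sn u·sn v·dn u·dn v)/D = 0.8573546115685115/0.9084686173705703 = 0.943736079788864
dn(u+v) = (dn u·dn v − m·sn u·sn v·cn u·cn v)/D = 0.8967897389109899/0.9084686173705703 = 0.9871444337908082

sn(u+v)=-0.3306996 cn(u+v)=0.9437361 dn(u+v)=0.9871444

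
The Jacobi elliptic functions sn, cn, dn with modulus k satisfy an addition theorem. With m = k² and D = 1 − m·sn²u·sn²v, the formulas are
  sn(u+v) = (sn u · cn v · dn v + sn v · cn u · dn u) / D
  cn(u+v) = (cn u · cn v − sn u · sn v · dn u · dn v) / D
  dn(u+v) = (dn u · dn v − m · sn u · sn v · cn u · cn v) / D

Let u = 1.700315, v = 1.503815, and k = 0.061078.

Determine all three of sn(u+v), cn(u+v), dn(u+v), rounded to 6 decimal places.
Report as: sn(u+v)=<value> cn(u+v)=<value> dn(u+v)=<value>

sn(u+v)=-0.059566 cn(u+v)=-0.998224 dn(u+v)=0.999993

sn u = 0.9918430516502123, cn u = -0.1274651359909615, dn u = 0.998163357900208
sn v = 0.9976669745741238, cn v = 0.06826864466293831, dn v = 0.9981417055791664
m = k² = 0.003730522084
D = 1 − m·sn²u·sn²v = 0.996347193070358
sn(u+v) = (sn u·cn v·dn v + sn v·cn u·dn u)/D = -0.0593482425023705/0.996347193070358 = -0.05956582496055626
cn(u+v) = (cn u·cn v − sn u·sn v·dn u·dn v)/D = -0.9945780589029003/0.996347193070358 = -0.9982243798348988
dn(u+v) = (dn u·dn v − m·sn u·sn v·cn u·cn v)/D = 0.9963405991138207/0.996347193070358 = 0.9999933818687068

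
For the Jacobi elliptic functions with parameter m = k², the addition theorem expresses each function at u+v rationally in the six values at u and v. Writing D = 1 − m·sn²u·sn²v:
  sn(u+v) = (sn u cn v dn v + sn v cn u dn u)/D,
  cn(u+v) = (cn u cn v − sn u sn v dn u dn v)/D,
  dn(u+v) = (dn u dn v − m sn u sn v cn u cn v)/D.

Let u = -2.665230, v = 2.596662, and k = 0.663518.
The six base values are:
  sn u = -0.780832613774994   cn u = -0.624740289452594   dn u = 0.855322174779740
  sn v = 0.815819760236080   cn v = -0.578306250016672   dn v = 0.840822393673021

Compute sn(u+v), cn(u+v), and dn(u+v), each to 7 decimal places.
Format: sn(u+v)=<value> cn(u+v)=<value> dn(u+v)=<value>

sn(u+v)=-0.0684907 cn(u+v)=0.9976518 dn(u+v)=0.9989669

m = k² = 0.440256136324
D = 1 − m·sn²u·sn²v = 0.821347232691262
sn(u+v) = (sn u·cn v·dn v + sn v·cn u·dn u)/D = -0.05625465388644506/0.821347232691262 = -0.06849070849379819
cn(u+v) = (cn u·cn v − sn u·sn v·dn u·dn v)/D = 0.8194185075806564/0.821347232691262 = 0.9976517542960658
dn(u+v) = (dn u·dn v − m·sn u·sn v·cn u·cn v)/D = 0.8204986582604744/0.821347232691262 = 0.998966850563303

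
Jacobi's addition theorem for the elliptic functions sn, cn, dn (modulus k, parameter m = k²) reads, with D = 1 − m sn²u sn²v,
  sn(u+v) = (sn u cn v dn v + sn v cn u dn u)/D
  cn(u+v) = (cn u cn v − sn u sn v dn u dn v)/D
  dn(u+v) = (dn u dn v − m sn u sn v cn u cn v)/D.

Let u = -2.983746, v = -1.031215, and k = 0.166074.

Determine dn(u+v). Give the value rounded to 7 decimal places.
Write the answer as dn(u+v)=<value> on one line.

dn(u+v)=0.9922009

sn u = -0.1788568613450762, cn u = -0.9838751054629791, dn u = 0.9995587544557358
sn v = -0.8558257849141474, cn v = 0.5172641741664345, dn v = 0.9898479409253612
m = k² = 0.027580573476
D = 1 − m·sn²u·sn²v = 0.999353772795333
dn(u+v) = (dn u·dn v − m·sn u·sn v·cn u·cn v)/D = 0.9915597307287534/0.999353772795333 = 0.9922009179544311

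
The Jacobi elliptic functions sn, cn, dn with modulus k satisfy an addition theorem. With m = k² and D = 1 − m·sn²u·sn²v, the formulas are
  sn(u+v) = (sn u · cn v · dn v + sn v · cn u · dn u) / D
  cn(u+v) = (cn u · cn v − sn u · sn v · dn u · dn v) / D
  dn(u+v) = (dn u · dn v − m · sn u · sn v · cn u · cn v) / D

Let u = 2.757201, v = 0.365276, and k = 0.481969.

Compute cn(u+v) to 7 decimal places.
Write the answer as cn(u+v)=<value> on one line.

cn(u+v)=-0.9737526

sn u = 0.5545115877338319, cn u = -0.8321760024591582, dn u = 0.9636251784738614
sn v = 0.3554928812586845, cn v = 0.934678988409603, dn v = 0.9852125593761156
m = k² = 0.232294116961
D = 1 − m·sn²u·sn²v = 0.9909734606420378
cn(u+v) = (cn u·cn v − sn u·sn v·dn u·dn v)/D = -0.9649630208612061/0.9909734606420378 = -0.9737526373673217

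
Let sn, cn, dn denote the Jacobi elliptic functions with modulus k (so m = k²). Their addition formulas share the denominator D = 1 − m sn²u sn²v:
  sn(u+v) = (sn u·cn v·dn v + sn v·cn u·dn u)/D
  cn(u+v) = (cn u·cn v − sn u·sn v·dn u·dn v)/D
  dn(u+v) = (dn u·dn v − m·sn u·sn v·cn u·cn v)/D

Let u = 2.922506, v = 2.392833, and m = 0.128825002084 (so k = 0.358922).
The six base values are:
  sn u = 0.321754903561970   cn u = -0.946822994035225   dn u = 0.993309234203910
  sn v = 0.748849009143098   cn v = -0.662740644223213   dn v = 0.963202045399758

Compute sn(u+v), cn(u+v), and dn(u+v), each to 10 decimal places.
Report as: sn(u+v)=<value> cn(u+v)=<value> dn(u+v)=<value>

m = k² = 0.128825002084
D = 1 − m·sn²u·sn²v = 0.9925210776235597
sn(u+v) = (sn u·cn v·dn v + sn v·cn u·dn u)/D = -0.90967677854685/0.9925210776235597 = -0.9165314460877066
cn(u+v) = (cn u·cn v − sn u·sn v·dn u·dn v)/D = 0.3969713441794727/0.9925210776235597 = 0.3999626336701686
dn(u+v) = (dn u·dn v − m·sn u·sn v·cn u·cn v)/D = 0.9372800407725623/0.9925210776235597 = 0.9443427065717701

sn(u+v)=-0.9165314461 cn(u+v)=0.3999626337 dn(u+v)=0.9443427066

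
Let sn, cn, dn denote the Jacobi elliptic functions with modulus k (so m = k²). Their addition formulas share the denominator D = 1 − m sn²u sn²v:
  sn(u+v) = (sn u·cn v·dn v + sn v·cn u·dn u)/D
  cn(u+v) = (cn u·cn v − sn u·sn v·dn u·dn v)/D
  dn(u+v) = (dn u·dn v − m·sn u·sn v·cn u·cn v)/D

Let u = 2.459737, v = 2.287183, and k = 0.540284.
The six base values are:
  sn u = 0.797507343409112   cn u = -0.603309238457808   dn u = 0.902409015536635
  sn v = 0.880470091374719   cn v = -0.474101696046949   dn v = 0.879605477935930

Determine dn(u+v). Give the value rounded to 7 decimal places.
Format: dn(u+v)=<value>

dn(u+v)=0.8587306

m = k² = 0.291906800656
D = 1 − m·sn²u·sn²v = 0.8560728218986937
dn(u+v) = (dn u·dn v − m·sn u·sn v·cn u·cn v)/D = 0.7351359245751073/0.8560728218986937 = 0.8587305960077566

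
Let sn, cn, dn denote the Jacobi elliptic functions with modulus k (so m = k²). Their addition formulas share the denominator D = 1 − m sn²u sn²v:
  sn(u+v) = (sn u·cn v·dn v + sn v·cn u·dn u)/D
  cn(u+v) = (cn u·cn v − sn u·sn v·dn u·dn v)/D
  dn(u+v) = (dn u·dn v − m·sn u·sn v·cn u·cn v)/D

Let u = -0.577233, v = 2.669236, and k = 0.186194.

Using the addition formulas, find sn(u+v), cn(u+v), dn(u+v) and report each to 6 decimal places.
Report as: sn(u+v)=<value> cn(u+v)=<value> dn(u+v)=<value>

sn(u+v)=0.877988 cn(u+v)=-0.478683 dn(u+v)=0.986547

sn u = -0.5448362997924258, cn u = 0.8385424297127116, dn u = 0.9948411236231226
sn v = 0.478935632702524, cn v = -0.8778500212039828, dn v = 0.996015978718612
m = k² = 0.034668205636
D = 1 − m·sn²u·sn²v = 0.9976394253832695
sn(u+v) = (sn u·cn v·dn v + sn v·cn u·dn u)/D = 0.8759150653472999/0.9976394253832695 = 0.8779876206383825
cn(u+v) = (cn u·cn v − sn u·sn v·dn u·dn v)/D = -0.4775533701867211/0.9976394253832695 = -0.4786833379236755
dn(u+v) = (dn u·dn v − m·sn u·sn v·cn u·cn v)/D = 0.9842184882844407/0.9976394253832695 = 0.9865473068151123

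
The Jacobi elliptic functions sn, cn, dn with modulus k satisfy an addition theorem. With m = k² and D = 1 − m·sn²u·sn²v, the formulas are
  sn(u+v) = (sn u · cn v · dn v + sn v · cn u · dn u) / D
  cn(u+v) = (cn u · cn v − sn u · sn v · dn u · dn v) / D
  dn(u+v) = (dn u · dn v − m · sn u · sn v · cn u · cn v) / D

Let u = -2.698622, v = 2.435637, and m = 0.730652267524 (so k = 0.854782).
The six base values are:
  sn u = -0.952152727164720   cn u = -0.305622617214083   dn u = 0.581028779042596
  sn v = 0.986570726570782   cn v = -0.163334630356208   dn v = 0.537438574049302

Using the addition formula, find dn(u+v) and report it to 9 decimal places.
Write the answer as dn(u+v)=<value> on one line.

dn(u+v)=0.975406561

m = k² = 0.730652267524
D = 1 − m·sn²u·sn²v = 0.3552662310072656
dn(u+v) = (dn u·dn v − m·sn u·sn v·cn u·cn v)/D = 0.3465290126933204/0.3552662310072656 = 0.9754065611888499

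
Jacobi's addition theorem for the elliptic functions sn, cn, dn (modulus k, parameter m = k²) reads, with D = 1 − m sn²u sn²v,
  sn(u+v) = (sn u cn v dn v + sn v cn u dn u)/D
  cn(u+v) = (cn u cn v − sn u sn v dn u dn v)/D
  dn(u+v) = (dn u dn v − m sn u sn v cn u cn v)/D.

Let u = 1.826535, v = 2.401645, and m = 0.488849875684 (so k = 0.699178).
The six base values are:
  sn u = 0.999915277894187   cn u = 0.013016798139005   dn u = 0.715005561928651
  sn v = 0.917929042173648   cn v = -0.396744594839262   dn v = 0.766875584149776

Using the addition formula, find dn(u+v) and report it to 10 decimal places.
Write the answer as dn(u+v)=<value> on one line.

dn(u+v)=0.9361909340

m = k² = 0.488849875684
D = 1 − m·sn²u·sn²v = 0.5881679529907784
dn(u+v) = (dn u·dn v − m·sn u·sn v·cn u·cn v)/D = 0.5506375052676239/0.5881679529907784 = 0.9361909340141438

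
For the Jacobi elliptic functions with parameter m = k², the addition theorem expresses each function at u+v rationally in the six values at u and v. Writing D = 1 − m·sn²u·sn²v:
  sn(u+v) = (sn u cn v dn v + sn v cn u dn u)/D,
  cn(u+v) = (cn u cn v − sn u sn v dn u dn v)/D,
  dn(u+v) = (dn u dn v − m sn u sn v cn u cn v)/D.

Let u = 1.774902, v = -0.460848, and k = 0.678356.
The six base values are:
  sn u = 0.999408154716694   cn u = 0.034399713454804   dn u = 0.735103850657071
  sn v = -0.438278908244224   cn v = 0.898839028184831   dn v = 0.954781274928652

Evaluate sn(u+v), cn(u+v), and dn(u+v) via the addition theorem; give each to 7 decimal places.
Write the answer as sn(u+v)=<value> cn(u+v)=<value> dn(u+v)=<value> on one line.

sn(u+v)=0.9285870 cn(u+v)=0.3711147 dn(u+v)=0.7766660

m = k² = 0.460166862736
D = 1 − m·sn²u·sn²v = 0.9117118816174311
sn(u+v) = (sn u·cn v·dn v + sn v·cn u·dn u)/D = 0.8466038374846226/0.9117118816174311 = 0.9285870400007259
cn(u+v) = (cn u·cn v − sn u·sn v·dn u·dn v)/D = 0.3383496674133247/0.9117118816174311 = 0.3711146846228134
dn(u+v) = (dn u·dn v − m·sn u·sn v·cn u·cn v)/D = 0.7080956515139787/0.9117118816174311 = 0.7766660342933941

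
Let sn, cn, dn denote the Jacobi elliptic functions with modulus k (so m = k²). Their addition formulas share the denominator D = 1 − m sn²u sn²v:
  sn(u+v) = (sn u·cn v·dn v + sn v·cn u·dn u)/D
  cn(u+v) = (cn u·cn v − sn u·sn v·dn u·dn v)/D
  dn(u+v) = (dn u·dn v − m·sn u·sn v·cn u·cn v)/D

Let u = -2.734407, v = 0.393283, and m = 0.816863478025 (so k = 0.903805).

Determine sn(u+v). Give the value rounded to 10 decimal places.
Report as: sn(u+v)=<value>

sn u = -0.9816419151074124, cn u = -0.1907331919311682, dn u = 0.46136029454592
sn v = 0.3758353312385926, cn v = 0.9266864646647092, dn v = 0.940540397711602
m = k² = 0.816863478025
D = 1 − m·sn²u·sn²v = 0.8888138029081983
sn(u+v) = (sn u·cn v·dn v + sn v·cn u·dn u)/D = -0.8886576822357616/0.8888138029081983 = -0.9998243494059994

sn(u+v)=-0.9998243494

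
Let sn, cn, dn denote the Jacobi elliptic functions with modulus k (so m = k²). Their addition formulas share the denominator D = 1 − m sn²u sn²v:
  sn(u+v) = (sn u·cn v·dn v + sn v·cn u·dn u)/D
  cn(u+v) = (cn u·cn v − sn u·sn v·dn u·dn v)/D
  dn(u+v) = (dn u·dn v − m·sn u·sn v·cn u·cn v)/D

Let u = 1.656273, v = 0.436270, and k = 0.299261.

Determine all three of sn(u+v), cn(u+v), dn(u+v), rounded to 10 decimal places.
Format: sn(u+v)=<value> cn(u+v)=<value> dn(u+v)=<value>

sn u = 0.9989329532554278, cn u = -0.04618392469668656, dn u = 0.9542713844775414
sn v = 0.4214809366775194, cn v = 0.9068372621465446, dn v = 0.9920133643764405
m = k² = 0.089557146121
D = 1 − m·sn²u·sn²v = 0.9841244493152415
sn(u+v) = (sn u·cn v·dn v + sn v·cn u·dn u)/D = 0.8800592668880765/0.9841244493152415 = 0.8942560745243409
cn(u+v) = (cn u·cn v − sn u·sn v·dn u·dn v)/D = -0.4404504722490925/0.9841244493152415 = -0.4475556648913255
dn(u+v) = (dn u·dn v − m·sn u·sn v·cn u·cn v)/D = 0.948229157845425/0.9841244493152415 = 0.9635256582693453

sn(u+v)=0.8942560745 cn(u+v)=-0.4475556649 dn(u+v)=0.9635256583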